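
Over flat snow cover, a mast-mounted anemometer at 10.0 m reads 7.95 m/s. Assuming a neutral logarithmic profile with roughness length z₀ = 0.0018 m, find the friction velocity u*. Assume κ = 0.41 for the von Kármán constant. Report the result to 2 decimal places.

Log law: V(z) = (u*/κ) · ln(z/z₀) ⇒ u* = κ · V / ln(z/z₀)
u* = 0.41 × 7.95 / ln(10.0/0.0018) = 0.41 × 7.95 / 8.6226
   = 3.2595 / 8.6226 = 0.3780 m/s

u* ≈ 0.38 m/s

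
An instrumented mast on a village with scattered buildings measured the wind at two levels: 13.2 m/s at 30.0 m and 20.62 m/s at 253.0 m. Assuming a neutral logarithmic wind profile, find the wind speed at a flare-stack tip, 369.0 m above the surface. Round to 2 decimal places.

21.93 m/s

Log law: V ∝ ln(z/z₀). From the pair, with r = V₁/V₂ = 0.64016,
ln z₀ = (ln z₁ − r·ln z₂)/(1 − r) = (3.4012 − 0.64016×5.5334)/0.35984 = -0.3919 → z₀ = 0.6758 m
V₃ = V₁ · ln(z₃/z₀)/ln(z₁/z₀) = 13.2 × 6.3027/3.7931 = 21.9334 m/s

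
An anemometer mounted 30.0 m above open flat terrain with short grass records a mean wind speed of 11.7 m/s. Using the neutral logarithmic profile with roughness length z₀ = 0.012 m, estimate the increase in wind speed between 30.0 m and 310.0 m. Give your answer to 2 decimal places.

3.49 m/s

Log law: V₂ = V₁ · ln(z₂/z₀)/ln(z₁/z₀) = 11.7 × 10.1594/7.8240 = 15.1923 m/s
ΔV = 15.1923 − 11.7 = 3.4923 m/s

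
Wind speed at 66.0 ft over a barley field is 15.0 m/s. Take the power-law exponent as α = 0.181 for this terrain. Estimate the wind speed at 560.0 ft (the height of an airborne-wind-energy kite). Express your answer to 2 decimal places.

Power-law profile: V₂ = V₁ · (z₂/z₁)^α
V₂ = 15.0 × (560.0/66.0)^0.181 = 15.0 × (8.4848)^0.181
    = 15.0 × 1.4726 = 22.0890 m/s

22.09 m/s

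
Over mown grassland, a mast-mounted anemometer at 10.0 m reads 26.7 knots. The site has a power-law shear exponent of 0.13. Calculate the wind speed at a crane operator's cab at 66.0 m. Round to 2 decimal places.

Power-law profile: V₂ = V₁ · (z₂/z₁)^α
V₂ = 26.7 × (66.0/10.0)^0.13 = 26.7 × (6.6000)^0.13
    = 26.7 × 1.2780 = 34.1234 knots

34.12 knots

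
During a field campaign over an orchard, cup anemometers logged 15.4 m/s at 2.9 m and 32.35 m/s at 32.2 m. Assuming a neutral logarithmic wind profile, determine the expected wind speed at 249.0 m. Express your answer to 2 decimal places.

46.75 m/s

Log law: V ∝ ln(z/z₀). From the pair, with r = V₁/V₂ = 0.47604,
ln z₀ = (ln z₁ − r·ln z₂)/(1 − r) = (1.0647 − 0.47604×3.4720)/0.52396 = -1.1224 → z₀ = 0.3255 m
V₃ = V₁ · ln(z₃/z₀)/ln(z₁/z₀) = 15.4 × 6.6399/2.1871 = 46.7527 m/s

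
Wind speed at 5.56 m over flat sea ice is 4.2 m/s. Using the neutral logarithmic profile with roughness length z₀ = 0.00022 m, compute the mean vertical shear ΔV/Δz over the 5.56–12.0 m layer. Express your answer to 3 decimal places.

0.049 m/s/m

Log law: V₂ = V₁ · ln(z₂/z₀)/ln(z₁/z₀) = 4.2 × 10.9068/10.1375 = 4.5187 m/s
ΔV/Δz = (4.5187 − 4.2)/(12.0 − 5.56) = 0.3187/6.4400 = 0.04949 m/s/m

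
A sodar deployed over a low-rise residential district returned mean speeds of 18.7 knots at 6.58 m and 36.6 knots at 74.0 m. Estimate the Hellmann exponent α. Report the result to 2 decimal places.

Power law: V₂/V₁ = (z₂/z₁)^α ⇒ α = ln(V₂/V₁) / ln(z₂/z₁)
α = ln(36.6/18.7) / ln(74.0/6.58) = ln(1.9572) / ln(11.2462)
  = 0.67152 / 2.42003 = 0.27749

α ≈ 0.28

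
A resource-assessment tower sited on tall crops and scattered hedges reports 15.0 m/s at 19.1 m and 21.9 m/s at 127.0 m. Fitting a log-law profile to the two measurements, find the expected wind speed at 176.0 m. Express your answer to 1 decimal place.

Log law: V ∝ ln(z/z₀). From the pair, with r = V₁/V₂ = 0.68493,
ln z₀ = (ln z₁ − r·ln z₂)/(1 − r) = (2.9497 − 0.68493×4.8442)/0.31507 = -1.1688 → z₀ = 0.3107 m
V₃ = V₁ · ln(z₃/z₀)/ln(z₁/z₀) = 15.0 × 6.3393/4.1185 = 23.0884 m/s

23.1 m/s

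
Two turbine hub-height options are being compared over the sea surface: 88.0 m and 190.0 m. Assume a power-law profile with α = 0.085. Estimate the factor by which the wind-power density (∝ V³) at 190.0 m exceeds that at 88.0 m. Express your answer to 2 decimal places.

Speed ratio: V_B/V_A = (z_B/z_A)^α = (190.0/88.0)^0.085 = (2.1591)^0.085 = 1.06761
Power-density ratio: P_B/P_A = (V_B/V_A)³ = (1.06761)³ = 1.21686

1.22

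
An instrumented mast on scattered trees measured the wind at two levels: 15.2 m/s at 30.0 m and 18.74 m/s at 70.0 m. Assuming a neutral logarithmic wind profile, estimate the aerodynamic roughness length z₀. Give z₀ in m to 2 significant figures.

z₀ ≈ 0.79 m

Log law: V(z) ∝ ln(z/z₀). With r = V₁/V₂ = 15.2/18.74 = 0.81110,
r · ln(z₂/z₀) = ln(z₁/z₀) ⇒ ln z₀ = (ln z₁ − r·ln z₂)/(1 − r)
ln z₀ = (3.40120 − 0.81110×4.24850) / 0.18890 = -0.2369
z₀ = exp(-0.2369) = 0.7891 m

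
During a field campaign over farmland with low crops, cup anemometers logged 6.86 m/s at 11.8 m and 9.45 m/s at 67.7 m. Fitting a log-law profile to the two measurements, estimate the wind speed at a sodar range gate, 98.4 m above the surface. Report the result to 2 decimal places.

10.00 m/s

Log law: V ∝ ln(z/z₀). From the pair, with r = V₁/V₂ = 0.72593,
ln z₀ = (ln z₁ − r·ln z₂)/(1 − r) = (2.4681 − 0.72593×4.2151)/0.27407 = -2.1591 → z₀ = 0.1154 m
V₃ = V₁ · ln(z₃/z₀)/ln(z₁/z₀) = 6.86 × 6.7481/4.6272 = 10.0044 m/s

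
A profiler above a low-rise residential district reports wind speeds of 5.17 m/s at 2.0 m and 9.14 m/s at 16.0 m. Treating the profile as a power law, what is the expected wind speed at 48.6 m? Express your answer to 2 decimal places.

First find α: α = ln(V₂/V₁)/ln(z₂/z₁) = ln(9.14/5.17)/ln(16.0/2.0) = 0.56979/2.07944 = 0.2740
Extrapolate from 16.0 m to 48.6 m: V₃ = 9.14 × (48.6/16.0)^0.2740 = 9.14 × 1.3559 = 12.3925 m/s

12.39 m/s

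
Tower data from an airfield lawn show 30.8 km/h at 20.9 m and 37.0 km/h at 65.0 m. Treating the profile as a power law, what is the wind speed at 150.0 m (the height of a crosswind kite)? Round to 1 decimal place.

First find α: α = ln(V₂/V₁)/ln(z₂/z₁) = ln(37.0/30.8)/ln(65.0/20.9) = 0.18340/1.13464 = 0.1616
Extrapolate from 65.0 m to 150.0 m: V₃ = 37.0 × (150.0/65.0)^0.1616 = 37.0 × 1.1447 = 42.3551 km/h

42.4 km/h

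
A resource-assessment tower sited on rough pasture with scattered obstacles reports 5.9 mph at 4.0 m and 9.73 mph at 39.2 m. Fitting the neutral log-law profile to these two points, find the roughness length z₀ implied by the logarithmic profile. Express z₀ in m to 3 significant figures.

Log law: V(z) ∝ ln(z/z₀). With r = V₁/V₂ = 5.9/9.73 = 0.60637,
r · ln(z₂/z₀) = ln(z₁/z₀) ⇒ ln z₀ = (ln z₁ − r·ln z₂)/(1 − r)
ln z₀ = (1.38629 − 0.60637×3.66868) / 0.39363 = -2.1296
z₀ = exp(-2.1296) = 0.1189 m

z₀ ≈ 0.119 m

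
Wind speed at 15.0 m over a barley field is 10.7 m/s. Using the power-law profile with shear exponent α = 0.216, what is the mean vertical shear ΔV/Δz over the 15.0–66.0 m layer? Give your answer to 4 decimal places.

0.0791 m/s/m

Power law: V₂ = V₁ · (z₂/z₁)^α = 10.7 × (4.4000)^0.216 = 14.7357 m/s
ΔV/Δz = (14.7357 − 10.7)/(66.0 − 15.0) = 4.0357/51.0000 = 0.07913 m/s/m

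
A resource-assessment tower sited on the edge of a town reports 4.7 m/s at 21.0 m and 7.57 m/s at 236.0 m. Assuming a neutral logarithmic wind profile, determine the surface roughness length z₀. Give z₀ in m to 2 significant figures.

Log law: V(z) ∝ ln(z/z₀). With r = V₁/V₂ = 4.7/7.57 = 0.62087,
r · ln(z₂/z₀) = ln(z₁/z₀) ⇒ ln z₀ = (ln z₁ − r·ln z₂)/(1 − r)
ln z₀ = (3.04452 − 0.62087×5.46383) / 0.37913 = -0.9174
z₀ = exp(-0.9174) = 0.3996 m

z₀ ≈ 0.40 m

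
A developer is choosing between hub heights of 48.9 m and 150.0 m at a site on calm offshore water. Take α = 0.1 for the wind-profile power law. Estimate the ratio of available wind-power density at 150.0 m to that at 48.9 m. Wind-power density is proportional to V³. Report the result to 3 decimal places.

Speed ratio: V_B/V_A = (z_B/z_A)^α = (150.0/48.9)^0.1 = (3.0675)^0.1 = 1.11861
Power-density ratio: P_B/P_A = (V_B/V_A)³ = (1.11861)³ = 1.39970

1.400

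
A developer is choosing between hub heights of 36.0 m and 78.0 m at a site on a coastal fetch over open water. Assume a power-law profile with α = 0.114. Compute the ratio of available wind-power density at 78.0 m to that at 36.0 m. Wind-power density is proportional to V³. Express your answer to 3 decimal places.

1.303

Speed ratio: V_B/V_A = (z_B/z_A)^α = (78.0/36.0)^0.114 = (2.1667)^0.114 = 1.09214
Power-density ratio: P_B/P_A = (V_B/V_A)³ = (1.09214)³ = 1.30269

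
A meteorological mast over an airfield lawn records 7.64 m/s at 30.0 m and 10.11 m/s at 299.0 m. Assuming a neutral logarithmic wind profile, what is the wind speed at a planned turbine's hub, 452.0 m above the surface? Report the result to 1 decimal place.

10.6 m/s

Log law: V ∝ ln(z/z₀). From the pair, with r = V₁/V₂ = 0.75569,
ln z₀ = (ln z₁ − r·ln z₂)/(1 − r) = (3.4012 − 0.75569×5.7004)/0.24431 = -3.7106 → z₀ = 0.02446 m
V₃ = V₁ · ln(z₃/z₀)/ln(z₁/z₀) = 7.64 × 9.8243/7.1118 = 10.5539 m/s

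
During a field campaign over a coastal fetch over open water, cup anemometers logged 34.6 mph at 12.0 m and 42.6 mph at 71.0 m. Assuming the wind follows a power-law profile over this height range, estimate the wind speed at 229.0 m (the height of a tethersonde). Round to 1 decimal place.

48.9 mph

First find α: α = ln(V₂/V₁)/ln(z₂/z₁) = ln(42.6/34.6)/ln(71.0/12.0) = 0.20800/1.77777 = 0.1170
Extrapolate from 71.0 m to 229.0 m: V₃ = 42.6 × (229.0/71.0)^0.1170 = 42.6 × 1.1468 = 48.8555 mph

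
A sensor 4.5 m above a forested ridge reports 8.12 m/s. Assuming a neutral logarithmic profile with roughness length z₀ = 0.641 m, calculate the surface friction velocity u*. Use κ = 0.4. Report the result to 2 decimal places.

Log law: V(z) = (u*/κ) · ln(z/z₀) ⇒ u* = κ · V / ln(z/z₀)
u* = 0.4 × 8.12 / ln(4.5/0.641) = 0.4 × 8.12 / 1.9488
   = 3.2480 / 1.9488 = 1.6667 m/s

u* ≈ 1.67 m/s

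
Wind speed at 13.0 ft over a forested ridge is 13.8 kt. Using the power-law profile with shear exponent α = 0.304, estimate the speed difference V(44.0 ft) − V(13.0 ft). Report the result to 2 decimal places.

6.19 kt

Power law: V₂ = V₁ · (z₂/z₁)^α = 13.8 × (3.3846)^0.304 = 19.9917 kt
ΔV = 19.9917 − 13.8 = 6.1917 kt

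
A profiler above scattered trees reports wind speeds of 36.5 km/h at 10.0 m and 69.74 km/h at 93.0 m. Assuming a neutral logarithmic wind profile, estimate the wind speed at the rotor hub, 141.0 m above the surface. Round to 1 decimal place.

75.9 km/h

Log law: V ∝ ln(z/z₀). From the pair, with r = V₁/V₂ = 0.52337,
ln z₀ = (ln z₁ − r·ln z₂)/(1 − r) = (2.3026 − 0.52337×4.5326)/0.47663 = -0.1461 → z₀ = 0.8640 m
V₃ = V₁ · ln(z₃/z₀)/ln(z₁/z₀) = 36.5 × 5.0949/2.4487 = 75.9432 km/h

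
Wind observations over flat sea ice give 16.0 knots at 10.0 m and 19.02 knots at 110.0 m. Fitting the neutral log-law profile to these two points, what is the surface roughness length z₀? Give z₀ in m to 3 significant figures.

z₀ ≈ 0.0000304 m

Log law: V(z) ∝ ln(z/z₀). With r = V₁/V₂ = 16.0/19.02 = 0.84122,
r · ln(z₂/z₀) = ln(z₁/z₀) ⇒ ln z₀ = (ln z₁ − r·ln z₂)/(1 − r)
ln z₀ = (2.30259 − 0.84122×4.70048) / 0.15878 = -10.4015
z₀ = exp(-10.4015) = 0.00003039 m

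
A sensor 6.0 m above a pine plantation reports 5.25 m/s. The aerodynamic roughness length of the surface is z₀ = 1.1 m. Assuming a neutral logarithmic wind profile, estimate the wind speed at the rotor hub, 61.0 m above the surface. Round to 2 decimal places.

12.43 m/s

Log law: V(z) ∝ ln(z/z₀), so V₂/V₁ = ln(z₂/z₀) / ln(z₁/z₀).
ln(61.0/1.1) = 4.0156, ln(6.0/1.1) = 1.6964
V₂ = 5.25 × 4.0156/1.6964 = 5.25 × 2.3670 = 12.4270 m/s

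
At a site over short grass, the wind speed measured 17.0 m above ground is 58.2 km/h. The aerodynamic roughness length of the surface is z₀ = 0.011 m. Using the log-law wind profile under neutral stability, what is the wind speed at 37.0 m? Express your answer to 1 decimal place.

64.4 km/h

Log law: V(z) ∝ ln(z/z₀), so V₂/V₁ = ln(z₂/z₀) / ln(z₁/z₀).
ln(37.0/0.011) = 8.1208, ln(17.0/0.011) = 7.3431
V₂ = 58.2 × 8.1208/7.3431 = 58.2 × 1.1059 = 64.3640 km/h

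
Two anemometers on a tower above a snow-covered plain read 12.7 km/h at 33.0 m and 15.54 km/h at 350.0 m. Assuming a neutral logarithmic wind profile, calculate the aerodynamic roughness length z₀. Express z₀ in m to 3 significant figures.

z₀ ≈ 0.000856 m

Log law: V(z) ∝ ln(z/z₀). With r = V₁/V₂ = 12.7/15.54 = 0.81725,
r · ln(z₂/z₀) = ln(z₁/z₀) ⇒ ln z₀ = (ln z₁ − r·ln z₂)/(1 − r)
ln z₀ = (3.49651 − 0.81725×5.85793) / 0.18275 = -7.0634
z₀ = exp(-7.0634) = 0.0008559 m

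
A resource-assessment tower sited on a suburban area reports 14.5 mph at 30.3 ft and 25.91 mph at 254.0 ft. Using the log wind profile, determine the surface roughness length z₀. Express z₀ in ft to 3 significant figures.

z₀ ≈ 2.03 ft

Log law: V(z) ∝ ln(z/z₀). With r = V₁/V₂ = 14.5/25.91 = 0.55963,
r · ln(z₂/z₀) = ln(z₁/z₀) ⇒ ln z₀ = (ln z₁ − r·ln z₂)/(1 − r)
ln z₀ = (3.41115 − 0.55963×5.53733) / 0.44037 = 0.7092
z₀ = exp(0.7092) = 2.032 ft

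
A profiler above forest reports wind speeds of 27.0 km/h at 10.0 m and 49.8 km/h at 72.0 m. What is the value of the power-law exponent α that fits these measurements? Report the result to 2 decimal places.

Power law: V₂/V₁ = (z₂/z₁)^α ⇒ α = ln(V₂/V₁) / ln(z₂/z₁)
α = ln(49.8/27.0) / ln(72.0/10.0) = ln(1.8444) / ln(7.2000)
  = 0.61218 / 1.97408 = 0.31011

α ≈ 0.31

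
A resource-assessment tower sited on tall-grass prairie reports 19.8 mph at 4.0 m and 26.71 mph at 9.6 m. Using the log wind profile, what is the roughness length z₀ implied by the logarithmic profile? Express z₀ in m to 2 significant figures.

z₀ ≈ 0.33 m

Log law: V(z) ∝ ln(z/z₀). With r = V₁/V₂ = 19.8/26.71 = 0.74130,
r · ln(z₂/z₀) = ln(z₁/z₀) ⇒ ln z₀ = (ln z₁ − r·ln z₂)/(1 − r)
ln z₀ = (1.38629 − 0.74130×2.26176) / 0.25870 = -1.1223
z₀ = exp(-1.1223) = 0.3255 m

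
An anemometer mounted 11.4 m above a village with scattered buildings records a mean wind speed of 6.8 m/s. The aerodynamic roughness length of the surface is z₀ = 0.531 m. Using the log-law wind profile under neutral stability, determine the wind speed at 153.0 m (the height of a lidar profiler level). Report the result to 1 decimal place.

12.6 m/s

Log law: V(z) ∝ ln(z/z₀), so V₂/V₁ = ln(z₂/z₀) / ln(z₁/z₀).
ln(153.0/0.531) = 5.6634, ln(11.4/0.531) = 3.0666
V₂ = 6.8 × 5.6634/3.0666 = 6.8 × 1.8468 = 12.5583 m/s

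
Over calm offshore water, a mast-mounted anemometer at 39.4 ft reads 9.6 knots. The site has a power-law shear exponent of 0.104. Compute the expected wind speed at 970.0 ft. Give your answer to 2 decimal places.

13.40 knots

Power-law profile: V₂ = V₁ · (z₂/z₁)^α
V₂ = 9.6 × (970.0/39.4)^0.104 = 9.6 × (24.6193)^0.104
    = 9.6 × 1.3954 = 13.3957 knots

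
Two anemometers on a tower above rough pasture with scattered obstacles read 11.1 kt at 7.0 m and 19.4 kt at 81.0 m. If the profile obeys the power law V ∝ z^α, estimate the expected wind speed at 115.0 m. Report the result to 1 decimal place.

First find α: α = ln(V₂/V₁)/ln(z₂/z₁) = ln(19.4/11.1)/ln(81.0/7.0) = 0.55833/2.44854 = 0.2280
Extrapolate from 81.0 m to 115.0 m: V₃ = 19.4 × (115.0/81.0)^0.2280 = 19.4 × 1.0832 = 21.0141 kt

21.0 kt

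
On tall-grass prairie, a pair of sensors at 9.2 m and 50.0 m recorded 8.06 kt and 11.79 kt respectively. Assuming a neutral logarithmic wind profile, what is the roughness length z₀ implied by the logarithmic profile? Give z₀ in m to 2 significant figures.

Log law: V(z) ∝ ln(z/z₀). With r = V₁/V₂ = 8.06/11.79 = 0.68363,
r · ln(z₂/z₀) = ln(z₁/z₀) ⇒ ln z₀ = (ln z₁ − r·ln z₂)/(1 − r)
ln z₀ = (2.21920 − 0.68363×3.91202) / 0.31637 = -1.4387
z₀ = exp(-1.4387) = 0.2372 m

z₀ ≈ 0.24 m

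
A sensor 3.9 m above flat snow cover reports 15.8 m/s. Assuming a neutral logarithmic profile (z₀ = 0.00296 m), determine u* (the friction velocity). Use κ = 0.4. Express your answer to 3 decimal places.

u* ≈ 0.880 m/s

Log law: V(z) = (u*/κ) · ln(z/z₀) ⇒ u* = κ · V / ln(z/z₀)
u* = 0.4 × 15.8 / ln(3.9/0.00296) = 0.4 × 15.8 / 7.1835
   = 6.3200 / 7.1835 = 0.8798 m/s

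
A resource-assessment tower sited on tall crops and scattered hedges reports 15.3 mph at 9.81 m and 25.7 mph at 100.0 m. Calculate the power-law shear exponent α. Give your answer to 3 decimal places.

Power law: V₂/V₁ = (z₂/z₁)^α ⇒ α = ln(V₂/V₁) / ln(z₂/z₁)
α = ln(25.7/15.3) / ln(100.0/9.81) = ln(1.6797) / ln(10.1937)
  = 0.51864 / 2.32177 = 0.22338

α ≈ 0.223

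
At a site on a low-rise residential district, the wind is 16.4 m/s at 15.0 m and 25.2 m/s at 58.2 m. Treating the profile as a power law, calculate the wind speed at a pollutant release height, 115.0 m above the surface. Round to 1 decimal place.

31.3 m/s

First find α: α = ln(V₂/V₁)/ln(z₂/z₁) = ln(25.2/16.4)/ln(58.2/15.0) = 0.42956/1.35584 = 0.3168
Extrapolate from 58.2 m to 115.0 m: V₃ = 25.2 × (115.0/58.2)^0.3168 = 25.2 × 1.2408 = 31.2687 m/s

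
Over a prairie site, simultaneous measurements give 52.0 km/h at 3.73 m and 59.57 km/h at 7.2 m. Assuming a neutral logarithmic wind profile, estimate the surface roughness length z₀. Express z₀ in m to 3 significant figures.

Log law: V(z) ∝ ln(z/z₀). With r = V₁/V₂ = 52.0/59.57 = 0.87292,
r · ln(z₂/z₀) = ln(z₁/z₀) ⇒ ln z₀ = (ln z₁ − r·ln z₂)/(1 − r)
ln z₀ = (1.31641 − 0.87292×1.97408) / 0.12708 = -3.2013
z₀ = exp(-3.2013) = 0.04071 m

z₀ ≈ 0.0407 m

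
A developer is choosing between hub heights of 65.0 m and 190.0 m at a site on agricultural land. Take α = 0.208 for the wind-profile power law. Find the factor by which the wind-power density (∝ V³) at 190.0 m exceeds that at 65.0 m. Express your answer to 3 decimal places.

1.953

Speed ratio: V_B/V_A = (z_B/z_A)^α = (190.0/65.0)^0.208 = (2.9231)^0.208 = 1.24996
Power-density ratio: P_B/P_A = (V_B/V_A)³ = (1.24996)³ = 1.95292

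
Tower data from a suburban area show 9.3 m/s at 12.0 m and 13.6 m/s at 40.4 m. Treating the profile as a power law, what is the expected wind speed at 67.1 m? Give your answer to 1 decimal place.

15.9 m/s

First find α: α = ln(V₂/V₁)/ln(z₂/z₁) = ln(13.6/9.3)/ln(40.4/12.0) = 0.38006/1.21392 = 0.3131
Extrapolate from 40.4 m to 67.1 m: V₃ = 13.6 × (67.1/40.4)^0.3131 = 13.6 × 1.1722 = 15.9413 m/s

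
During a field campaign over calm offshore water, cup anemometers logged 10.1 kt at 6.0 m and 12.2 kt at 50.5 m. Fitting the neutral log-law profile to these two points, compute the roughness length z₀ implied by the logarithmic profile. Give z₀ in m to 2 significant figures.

z₀ ≈ 0.00021 m

Log law: V(z) ∝ ln(z/z₀). With r = V₁/V₂ = 10.1/12.2 = 0.82787,
r · ln(z₂/z₀) = ln(z₁/z₀) ⇒ ln z₀ = (ln z₁ − r·ln z₂)/(1 − r)
ln z₀ = (1.79176 − 0.82787×3.92197) / 0.17213 = -8.4536
z₀ = exp(-8.4536) = 0.0002131 m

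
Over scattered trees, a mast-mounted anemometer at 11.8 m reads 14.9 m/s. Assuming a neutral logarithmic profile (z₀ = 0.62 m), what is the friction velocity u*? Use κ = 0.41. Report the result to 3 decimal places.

Log law: V(z) = (u*/κ) · ln(z/z₀) ⇒ u* = κ · V / ln(z/z₀)
u* = 0.41 × 14.9 / ln(11.8/0.62) = 0.41 × 14.9 / 2.9461
   = 6.1090 / 2.9461 = 2.0736 m/s

u* ≈ 2.074 m/s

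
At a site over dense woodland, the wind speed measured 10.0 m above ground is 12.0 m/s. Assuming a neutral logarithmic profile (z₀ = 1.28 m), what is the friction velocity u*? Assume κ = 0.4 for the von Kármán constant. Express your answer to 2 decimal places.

Log law: V(z) = (u*/κ) · ln(z/z₀) ⇒ u* = κ · V / ln(z/z₀)
u* = 0.4 × 12.0 / ln(10.0/1.28) = 0.4 × 12.0 / 2.0557
   = 4.8000 / 2.0557 = 2.3349 m/s

u* ≈ 2.33 m/s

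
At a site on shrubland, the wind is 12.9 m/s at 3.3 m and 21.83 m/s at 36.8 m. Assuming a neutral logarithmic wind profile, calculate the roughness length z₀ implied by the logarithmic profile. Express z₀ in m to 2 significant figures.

Log law: V(z) ∝ ln(z/z₀). With r = V₁/V₂ = 12.9/21.83 = 0.59093,
r · ln(z₂/z₀) = ln(z₁/z₀) ⇒ ln z₀ = (ln z₁ − r·ln z₂)/(1 − r)
ln z₀ = (1.19392 − 0.59093×3.60550) / 0.40907 = -2.2898
z₀ = exp(-2.2898) = 0.1013 m

z₀ ≈ 0.10 m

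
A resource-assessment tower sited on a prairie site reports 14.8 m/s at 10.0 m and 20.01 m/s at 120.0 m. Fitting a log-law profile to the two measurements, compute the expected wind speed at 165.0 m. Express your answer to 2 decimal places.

Log law: V ∝ ln(z/z₀). From the pair, with r = V₁/V₂ = 0.73963,
ln z₀ = (ln z₁ − r·ln z₂)/(1 − r) = (2.3026 − 0.73963×4.7875)/0.26037 = -4.7563 → z₀ = 0.008598 m
V₃ = V₁ · ln(z₃/z₀)/ln(z₁/z₀) = 14.8 × 9.8622/7.0589 = 20.6777 m/s

20.68 m/s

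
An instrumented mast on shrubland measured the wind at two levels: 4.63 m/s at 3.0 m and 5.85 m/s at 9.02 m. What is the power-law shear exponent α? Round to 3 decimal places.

Power law: V₂/V₁ = (z₂/z₁)^α ⇒ α = ln(V₂/V₁) / ln(z₂/z₁)
α = ln(5.85/4.63) / ln(9.02/3.0) = ln(1.2635) / ln(3.0067)
  = 0.23388 / 1.10083 = 0.21246

α ≈ 0.212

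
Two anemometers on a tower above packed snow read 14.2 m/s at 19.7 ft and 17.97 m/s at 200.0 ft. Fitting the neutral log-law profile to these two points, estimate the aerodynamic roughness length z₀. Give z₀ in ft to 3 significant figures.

Log law: V(z) ∝ ln(z/z₀). With r = V₁/V₂ = 14.2/17.97 = 0.79021,
r · ln(z₂/z₀) = ln(z₁/z₀) ⇒ ln z₀ = (ln z₁ − r·ln z₂)/(1 − r)
ln z₀ = (2.98062 − 0.79021×5.29832) / 0.20979 = -5.7492
z₀ = exp(-5.7492) = 0.003185 ft

z₀ ≈ 0.00319 ft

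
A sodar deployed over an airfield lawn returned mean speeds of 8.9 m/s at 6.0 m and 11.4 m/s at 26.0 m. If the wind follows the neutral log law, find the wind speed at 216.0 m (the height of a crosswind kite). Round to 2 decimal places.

15.01 m/s

Log law: V ∝ ln(z/z₀). From the pair, with r = V₁/V₂ = 0.78070,
ln z₀ = (ln z₁ − r·ln z₂)/(1 − r) = (1.7918 − 0.78070×3.2581)/0.21930 = -3.4284 → z₀ = 0.03244 m
V₃ = V₁ · ln(z₃/z₀)/ln(z₁/z₀) = 8.9 × 8.8037/5.2202 = 15.0096 m/s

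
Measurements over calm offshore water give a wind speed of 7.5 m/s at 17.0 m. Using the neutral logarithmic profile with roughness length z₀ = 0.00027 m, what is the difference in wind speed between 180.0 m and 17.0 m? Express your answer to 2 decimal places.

Log law: V₂ = V₁ · ln(z₂/z₀)/ln(z₁/z₀) = 7.5 × 13.4100/11.0503 = 9.1016 m/s
ΔV = 9.1016 − 7.5 = 1.6016 m/s

1.60 m/s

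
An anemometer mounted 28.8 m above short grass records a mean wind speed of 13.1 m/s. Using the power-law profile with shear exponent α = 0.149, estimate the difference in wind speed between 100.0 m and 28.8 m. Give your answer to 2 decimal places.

2.67 m/s

Power law: V₂ = V₁ · (z₂/z₁)^α = 13.1 × (3.4722)^0.149 = 15.7696 m/s
ΔV = 15.7696 − 13.1 = 2.6696 m/s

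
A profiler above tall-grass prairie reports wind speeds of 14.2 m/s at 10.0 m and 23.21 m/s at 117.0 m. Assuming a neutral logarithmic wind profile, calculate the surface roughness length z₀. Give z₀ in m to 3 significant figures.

z₀ ≈ 0.207 m

Log law: V(z) ∝ ln(z/z₀). With r = V₁/V₂ = 14.2/23.21 = 0.61181,
r · ln(z₂/z₀) = ln(z₁/z₀) ⇒ ln z₀ = (ln z₁ − r·ln z₂)/(1 − r)
ln z₀ = (2.30259 − 0.61181×4.76217) / 0.38819 = -1.5738
z₀ = exp(-1.5738) = 0.2073 m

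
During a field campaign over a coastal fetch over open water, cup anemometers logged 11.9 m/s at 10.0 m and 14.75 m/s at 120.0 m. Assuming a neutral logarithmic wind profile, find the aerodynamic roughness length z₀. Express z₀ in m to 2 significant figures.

z₀ ≈ 0.00031 m

Log law: V(z) ∝ ln(z/z₀). With r = V₁/V₂ = 11.9/14.75 = 0.80678,
r · ln(z₂/z₀) = ln(z₁/z₀) ⇒ ln z₀ = (ln z₁ − r·ln z₂)/(1 − r)
ln z₀ = (2.30259 − 0.80678×4.78749) / 0.19322 = -8.0730
z₀ = exp(-8.0730) = 0.0003118 m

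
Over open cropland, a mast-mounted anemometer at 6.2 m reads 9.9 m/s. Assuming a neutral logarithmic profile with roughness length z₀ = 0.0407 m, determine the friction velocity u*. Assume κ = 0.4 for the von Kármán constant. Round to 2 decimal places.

Log law: V(z) = (u*/κ) · ln(z/z₀) ⇒ u* = κ · V / ln(z/z₀)
u* = 0.4 × 9.9 / ln(6.2/0.0407) = 0.4 × 9.9 / 5.0261
   = 3.9600 / 5.0261 = 0.7879 m/s

u* ≈ 0.79 m/s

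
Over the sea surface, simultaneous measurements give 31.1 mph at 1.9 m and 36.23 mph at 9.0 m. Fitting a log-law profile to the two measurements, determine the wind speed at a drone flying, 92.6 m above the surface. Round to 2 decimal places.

Log law: V ∝ ln(z/z₀). From the pair, with r = V₁/V₂ = 0.85840,
ln z₀ = (ln z₁ − r·ln z₂)/(1 − r) = (0.6419 − 0.85840×2.1972)/0.14160 = -8.7874 → z₀ = 0.0001526 m
V₃ = V₁ · ln(z₃/z₀)/ln(z₁/z₀) = 31.1 × 13.3157/9.4292 = 43.9184 mph

43.92 mph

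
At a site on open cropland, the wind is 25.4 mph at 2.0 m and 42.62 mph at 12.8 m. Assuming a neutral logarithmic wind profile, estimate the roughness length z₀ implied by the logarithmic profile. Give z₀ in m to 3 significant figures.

Log law: V(z) ∝ ln(z/z₀). With r = V₁/V₂ = 25.4/42.62 = 0.59596,
r · ln(z₂/z₀) = ln(z₁/z₀) ⇒ ln z₀ = (ln z₁ − r·ln z₂)/(1 − r)
ln z₀ = (0.69315 − 0.59596×2.54945) / 0.40404 = -2.0449
z₀ = exp(-2.0449) = 0.1294 m

z₀ ≈ 0.129 m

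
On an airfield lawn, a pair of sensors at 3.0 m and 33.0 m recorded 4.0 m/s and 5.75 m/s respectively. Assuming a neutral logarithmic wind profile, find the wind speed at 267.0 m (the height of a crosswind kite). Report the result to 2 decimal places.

7.28 m/s

Log law: V ∝ ln(z/z₀). From the pair, with r = V₁/V₂ = 0.69565,
ln z₀ = (ln z₁ − r·ln z₂)/(1 − r) = (1.0986 − 0.69565×3.4965)/0.30435 = -4.3823 → z₀ = 0.01250 m
V₃ = V₁ · ln(z₃/z₀)/ln(z₁/z₀) = 4.0 × 9.9695/5.4809 = 7.2758 m/s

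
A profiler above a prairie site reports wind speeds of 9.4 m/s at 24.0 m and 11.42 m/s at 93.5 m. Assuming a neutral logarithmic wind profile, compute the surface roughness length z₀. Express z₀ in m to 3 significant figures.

Log law: V(z) ∝ ln(z/z₀). With r = V₁/V₂ = 9.4/11.42 = 0.82312,
r · ln(z₂/z₀) = ln(z₁/z₀) ⇒ ln z₀ = (ln z₁ − r·ln z₂)/(1 − r)
ln z₀ = (3.17805 − 0.82312×4.53796) / 0.17688 = -3.1502
z₀ = exp(-3.1502) = 0.04284 m

z₀ ≈ 0.0428 m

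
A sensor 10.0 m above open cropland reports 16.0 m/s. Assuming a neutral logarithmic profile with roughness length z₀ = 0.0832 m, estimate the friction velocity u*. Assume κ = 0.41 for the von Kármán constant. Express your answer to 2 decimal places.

u* ≈ 1.37 m/s

Log law: V(z) = (u*/κ) · ln(z/z₀) ⇒ u* = κ · V / ln(z/z₀)
u* = 0.41 × 16.0 / ln(10.0/0.0832) = 0.41 × 16.0 / 4.7891
   = 6.5600 / 4.7891 = 1.3698 m/s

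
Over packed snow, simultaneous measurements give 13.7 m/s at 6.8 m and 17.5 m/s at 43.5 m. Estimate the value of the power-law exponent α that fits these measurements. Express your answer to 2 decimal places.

Power law: V₂/V₁ = (z₂/z₁)^α ⇒ α = ln(V₂/V₁) / ln(z₂/z₁)
α = ln(17.5/13.7) / ln(43.5/6.8) = ln(1.2774) / ln(6.3971)
  = 0.24481 / 1.85584 = 0.13191

α ≈ 0.13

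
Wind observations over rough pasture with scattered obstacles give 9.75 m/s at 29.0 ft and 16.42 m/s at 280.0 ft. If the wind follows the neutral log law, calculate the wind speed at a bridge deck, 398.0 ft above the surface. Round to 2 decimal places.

Log law: V ∝ ln(z/z₀). From the pair, with r = V₁/V₂ = 0.59379,
ln z₀ = (ln z₁ − r·ln z₂)/(1 − r) = (3.3673 − 0.59379×5.6348)/0.40621 = 0.0527 → z₀ = 1.054 ft
V₃ = V₁ · ln(z₃/z₀)/ln(z₁/z₀) = 9.75 × 5.9337/3.3146 = 17.4544 m/s

17.45 m/s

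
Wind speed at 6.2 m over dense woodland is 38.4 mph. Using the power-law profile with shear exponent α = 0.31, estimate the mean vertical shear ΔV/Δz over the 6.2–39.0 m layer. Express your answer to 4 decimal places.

0.8996 mph/m

Power law: V₂ = V₁ · (z₂/z₁)^α = 38.4 × (6.2903)^0.31 = 67.9078 mph
ΔV/Δz = (67.9078 − 38.4)/(39.0 − 6.2) = 29.5078/32.8000 = 0.89963 mph/m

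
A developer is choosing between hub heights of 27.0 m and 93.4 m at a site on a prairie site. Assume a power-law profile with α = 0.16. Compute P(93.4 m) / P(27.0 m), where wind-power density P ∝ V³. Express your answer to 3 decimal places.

1.814

Speed ratio: V_B/V_A = (z_B/z_A)^α = (93.4/27.0)^0.16 = (3.4593)^0.16 = 1.21966
Power-density ratio: P_B/P_A = (V_B/V_A)³ = (1.21966)³ = 1.81431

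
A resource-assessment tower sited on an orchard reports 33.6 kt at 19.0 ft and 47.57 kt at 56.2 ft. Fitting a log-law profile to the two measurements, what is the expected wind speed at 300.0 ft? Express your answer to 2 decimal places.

69.15 kt

Log law: V ∝ ln(z/z₀). From the pair, with r = V₁/V₂ = 0.70633,
ln z₀ = (ln z₁ − r·ln z₂)/(1 − r) = (2.9444 − 0.70633×4.0289)/0.29367 = 0.3361 → z₀ = 1.399 ft
V₃ = V₁ · ln(z₃/z₀)/ln(z₁/z₀) = 33.6 × 5.3677/2.6083 = 69.1452 kt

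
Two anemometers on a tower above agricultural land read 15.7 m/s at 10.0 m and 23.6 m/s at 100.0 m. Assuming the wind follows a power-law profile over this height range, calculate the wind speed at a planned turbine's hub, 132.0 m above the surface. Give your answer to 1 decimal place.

24.8 m/s

First find α: α = ln(V₂/V₁)/ln(z₂/z₁) = ln(23.6/15.7)/ln(100.0/10.0) = 0.40759/2.30259 = 0.1770
Extrapolate from 100.0 m to 132.0 m: V₃ = 23.6 × (132.0/100.0)^0.1770 = 23.6 × 1.0504 = 24.7888 m/s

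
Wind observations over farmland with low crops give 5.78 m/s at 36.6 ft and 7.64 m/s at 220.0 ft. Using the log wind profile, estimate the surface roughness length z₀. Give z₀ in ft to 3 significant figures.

z₀ ≈ 0.139 ft

Log law: V(z) ∝ ln(z/z₀). With r = V₁/V₂ = 5.78/7.64 = 0.75654,
r · ln(z₂/z₀) = ln(z₁/z₀) ⇒ ln z₀ = (ln z₁ − r·ln z₂)/(1 − r)
ln z₀ = (3.60005 − 0.75654×5.39363) / 0.24346 = -1.9735
z₀ = exp(-1.9735) = 0.1390 ft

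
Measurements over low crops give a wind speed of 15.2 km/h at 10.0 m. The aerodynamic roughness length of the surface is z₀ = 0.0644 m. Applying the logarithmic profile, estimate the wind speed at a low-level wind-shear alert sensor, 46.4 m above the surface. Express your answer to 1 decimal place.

Log law: V(z) ∝ ln(z/z₀), so V₂/V₁ = ln(z₂/z₀) / ln(z₁/z₀).
ln(46.4/0.0644) = 6.5799, ln(10.0/0.0644) = 5.0452
V₂ = 15.2 × 6.5799/5.0452 = 15.2 × 1.3042 = 19.8237 km/h

19.8 km/h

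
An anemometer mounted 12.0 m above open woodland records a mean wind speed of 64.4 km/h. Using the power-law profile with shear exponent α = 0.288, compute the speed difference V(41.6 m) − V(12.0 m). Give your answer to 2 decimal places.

Power law: V₂ = V₁ · (z₂/z₁)^α = 64.4 × (3.4667)^0.288 = 92.1256 km/h
ΔV = 92.1256 − 64.4 = 27.7256 km/h

27.73 km/h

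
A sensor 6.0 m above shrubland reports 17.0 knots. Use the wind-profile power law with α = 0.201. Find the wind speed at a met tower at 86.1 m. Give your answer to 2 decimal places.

Power-law profile: V₂ = V₁ · (z₂/z₁)^α
V₂ = 17.0 × (86.1/6.0)^0.201 = 17.0 × (14.3500)^0.201
    = 17.0 × 1.7082 = 29.0386 knots

29.04 knots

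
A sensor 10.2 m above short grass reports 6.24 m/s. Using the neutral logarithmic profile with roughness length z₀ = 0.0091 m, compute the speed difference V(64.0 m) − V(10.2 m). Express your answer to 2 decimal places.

Log law: V₂ = V₁ · ln(z₂/z₀)/ln(z₁/z₀) = 6.24 × 8.8584/7.0219 = 7.8720 m/s
ΔV = 7.8720 − 6.24 = 1.6320 m/s

1.63 m/s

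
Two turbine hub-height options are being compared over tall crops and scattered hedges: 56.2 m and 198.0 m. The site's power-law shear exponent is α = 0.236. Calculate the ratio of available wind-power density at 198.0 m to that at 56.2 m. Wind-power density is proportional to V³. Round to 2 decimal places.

2.44

Speed ratio: V_B/V_A = (z_B/z_A)^α = (198.0/56.2)^0.236 = (3.5231)^0.236 = 1.34609
Power-density ratio: P_B/P_A = (V_B/V_A)³ = (1.34609)³ = 2.43908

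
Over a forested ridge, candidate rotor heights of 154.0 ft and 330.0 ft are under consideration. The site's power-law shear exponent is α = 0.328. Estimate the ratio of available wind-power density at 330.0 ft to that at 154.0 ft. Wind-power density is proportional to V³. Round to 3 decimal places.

Speed ratio: V_B/V_A = (z_B/z_A)^α = (330.0/154.0)^0.328 = (2.1429)^0.328 = 1.28400
Power-density ratio: P_B/P_A = (V_B/V_A)³ = (1.28400)³ = 2.11689

2.117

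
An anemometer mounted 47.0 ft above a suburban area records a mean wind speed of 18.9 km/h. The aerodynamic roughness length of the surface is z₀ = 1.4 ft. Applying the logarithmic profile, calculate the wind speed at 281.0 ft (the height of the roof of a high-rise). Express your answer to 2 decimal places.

Log law: V(z) ∝ ln(z/z₀), so V₂/V₁ = ln(z₂/z₀) / ln(z₁/z₀).
ln(281.0/1.4) = 5.3019, ln(47.0/1.4) = 3.5137
V₂ = 18.9 × 5.3019/3.5137 = 18.9 × 1.5089 = 28.5187 km/h

28.52 km/h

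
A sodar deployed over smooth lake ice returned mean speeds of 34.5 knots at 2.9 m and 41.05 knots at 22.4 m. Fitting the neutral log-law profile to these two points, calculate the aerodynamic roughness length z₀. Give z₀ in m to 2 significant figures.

Log law: V(z) ∝ ln(z/z₀). With r = V₁/V₂ = 34.5/41.05 = 0.84044,
r · ln(z₂/z₀) = ln(z₁/z₀) ⇒ ln z₀ = (ln z₁ − r·ln z₂)/(1 − r)
ln z₀ = (1.06471 − 0.84044×3.10906) / 0.15956 = -9.7032
z₀ = exp(-9.7032) = 0.00006109 m

z₀ ≈ 0.000061 m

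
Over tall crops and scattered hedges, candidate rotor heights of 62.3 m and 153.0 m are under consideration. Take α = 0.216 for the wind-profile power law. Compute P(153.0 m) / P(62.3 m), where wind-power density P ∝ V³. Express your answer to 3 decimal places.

Speed ratio: V_B/V_A = (z_B/z_A)^α = (153.0/62.3)^0.216 = (2.4559)^0.216 = 1.21418
Power-density ratio: P_B/P_A = (V_B/V_A)³ = (1.21418)³ = 1.78999

1.790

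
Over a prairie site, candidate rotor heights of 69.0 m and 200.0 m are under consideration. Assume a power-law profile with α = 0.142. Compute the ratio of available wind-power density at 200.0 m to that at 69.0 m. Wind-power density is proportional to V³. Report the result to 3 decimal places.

1.574

Speed ratio: V_B/V_A = (z_B/z_A)^α = (200.0/69.0)^0.142 = (2.8986)^0.142 = 1.16313
Power-density ratio: P_B/P_A = (V_B/V_A)³ = (1.16313)³ = 1.57358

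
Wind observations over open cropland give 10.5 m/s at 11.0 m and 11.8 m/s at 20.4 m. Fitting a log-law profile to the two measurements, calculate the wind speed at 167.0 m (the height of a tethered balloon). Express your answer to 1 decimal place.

Log law: V ∝ ln(z/z₀). From the pair, with r = V₁/V₂ = 0.88983,
ln z₀ = (ln z₁ − r·ln z₂)/(1 − r) = (2.3979 − 0.88983×3.0155)/0.11017 = -2.5907 → z₀ = 0.07497 m
V₃ = V₁ · ln(z₃/z₀)/ln(z₁/z₀) = 10.5 × 7.7087/4.9886 = 16.2252 m/s

16.2 m/s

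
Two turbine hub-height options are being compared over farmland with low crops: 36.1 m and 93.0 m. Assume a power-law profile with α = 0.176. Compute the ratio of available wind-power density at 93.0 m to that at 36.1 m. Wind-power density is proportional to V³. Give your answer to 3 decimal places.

1.648

Speed ratio: V_B/V_A = (z_B/z_A)^α = (93.0/36.1)^0.176 = (2.5762)^0.176 = 1.18122
Power-density ratio: P_B/P_A = (V_B/V_A)³ = (1.18122)³ = 1.64814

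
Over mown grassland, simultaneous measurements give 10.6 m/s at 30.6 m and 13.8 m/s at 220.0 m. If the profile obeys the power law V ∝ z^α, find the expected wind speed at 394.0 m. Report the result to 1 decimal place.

First find α: α = ln(V₂/V₁)/ln(z₂/z₁) = ln(13.8/10.6)/ln(220.0/30.6) = 0.26381/1.97263 = 0.1337
Extrapolate from 220.0 m to 394.0 m: V₃ = 13.8 × (394.0/220.0)^0.1337 = 13.8 × 1.0810 = 14.9185 m/s

14.9 m/s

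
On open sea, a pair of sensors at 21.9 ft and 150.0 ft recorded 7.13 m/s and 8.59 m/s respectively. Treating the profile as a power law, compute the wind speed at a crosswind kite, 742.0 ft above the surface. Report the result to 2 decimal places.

10.03 m/s

First find α: α = ln(V₂/V₁)/ln(z₂/z₁) = ln(8.59/7.13)/ln(150.0/21.9) = 0.18629/1.92415 = 0.0968
Extrapolate from 150.0 ft to 742.0 ft: V₃ = 8.59 × (742.0/150.0)^0.0968 = 8.59 × 1.1674 = 10.0280 m/s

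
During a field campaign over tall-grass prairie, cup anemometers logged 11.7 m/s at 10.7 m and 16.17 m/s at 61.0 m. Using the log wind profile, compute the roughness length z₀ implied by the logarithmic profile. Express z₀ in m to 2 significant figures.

z₀ ≈ 0.11 m

Log law: V(z) ∝ ln(z/z₀). With r = V₁/V₂ = 11.7/16.17 = 0.72356,
r · ln(z₂/z₀) = ln(z₁/z₀) ⇒ ln z₀ = (ln z₁ − r·ln z₂)/(1 − r)
ln z₀ = (2.37024 − 0.72356×4.11087) / 0.27644 = -2.1858
z₀ = exp(-2.1858) = 0.1124 m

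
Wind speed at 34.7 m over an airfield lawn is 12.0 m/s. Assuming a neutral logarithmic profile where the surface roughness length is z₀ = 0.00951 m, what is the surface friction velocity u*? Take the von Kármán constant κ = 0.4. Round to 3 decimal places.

u* ≈ 0.585 m/s

Log law: V(z) = (u*/κ) · ln(z/z₀) ⇒ u* = κ · V / ln(z/z₀)
u* = 0.4 × 12.0 / ln(34.7/0.00951) = 0.4 × 12.0 / 8.2022
   = 4.8000 / 8.2022 = 0.5852 m/s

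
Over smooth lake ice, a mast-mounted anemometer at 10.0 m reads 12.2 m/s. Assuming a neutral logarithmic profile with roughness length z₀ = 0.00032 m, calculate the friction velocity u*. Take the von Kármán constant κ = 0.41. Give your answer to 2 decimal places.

Log law: V(z) = (u*/κ) · ln(z/z₀) ⇒ u* = κ · V / ln(z/z₀)
u* = 0.41 × 12.2 / ln(10.0/0.00032) = 0.41 × 12.2 / 10.3498
   = 5.0020 / 10.3498 = 0.4833 m/s

u* ≈ 0.48 m/s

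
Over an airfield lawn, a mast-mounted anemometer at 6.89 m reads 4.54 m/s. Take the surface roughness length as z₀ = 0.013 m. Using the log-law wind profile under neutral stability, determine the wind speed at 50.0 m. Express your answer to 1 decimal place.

6.0 m/s

Log law: V(z) ∝ ln(z/z₀), so V₂/V₁ = ln(z₂/z₀) / ln(z₁/z₀).
ln(50.0/0.013) = 8.2548, ln(6.89/0.013) = 6.2729
V₂ = 4.54 × 8.2548/6.2729 = 4.54 × 1.3160 = 5.9744 m/s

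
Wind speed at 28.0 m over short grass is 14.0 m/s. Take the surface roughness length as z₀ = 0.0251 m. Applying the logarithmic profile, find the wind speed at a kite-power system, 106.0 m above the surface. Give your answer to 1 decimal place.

16.7 m/s

Log law: V(z) ∝ ln(z/z₀), so V₂/V₁ = ln(z₂/z₀) / ln(z₁/z₀).
ln(106.0/0.0251) = 8.3483, ln(28.0/0.0251) = 7.0171
V₂ = 14.0 × 8.3483/7.0171 = 14.0 × 1.1897 = 16.6560 m/s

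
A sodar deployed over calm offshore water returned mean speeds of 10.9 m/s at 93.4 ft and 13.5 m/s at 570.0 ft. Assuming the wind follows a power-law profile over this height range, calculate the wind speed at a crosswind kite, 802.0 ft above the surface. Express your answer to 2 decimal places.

First find α: α = ln(V₂/V₁)/ln(z₂/z₁) = ln(13.5/10.9)/ln(570.0/93.4) = 0.21393/1.80875 = 0.1183
Extrapolate from 570.0 ft to 802.0 ft: V₃ = 13.5 × (802.0/570.0)^0.1183 = 13.5 × 1.0412 = 14.0564 m/s

14.06 m/s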